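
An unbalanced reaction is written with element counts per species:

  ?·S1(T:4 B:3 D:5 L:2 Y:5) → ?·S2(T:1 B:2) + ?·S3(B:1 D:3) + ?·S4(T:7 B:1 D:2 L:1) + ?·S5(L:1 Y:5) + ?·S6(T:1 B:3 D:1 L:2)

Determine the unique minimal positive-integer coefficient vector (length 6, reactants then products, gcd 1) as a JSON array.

T: 4·4 = 16 | 1·1+5·0+2·7+4·0+1·1 = 16
B: 4·3 = 12 | 1·2+5·1+2·1+4·0+1·3 = 12
D: 4·5 = 20 | 1·0+5·3+2·2+4·0+1·1 = 20
L: 4·2 = 8 | 1·0+5·0+2·1+4·1+1·2 = 8
Y: 4·5 = 20 | 1·0+5·0+2·0+4·5+1·0 = 20
gcd(4,1,5,2,4,1) = 1

Coefficients: [4, 1, 5, 2, 4, 1]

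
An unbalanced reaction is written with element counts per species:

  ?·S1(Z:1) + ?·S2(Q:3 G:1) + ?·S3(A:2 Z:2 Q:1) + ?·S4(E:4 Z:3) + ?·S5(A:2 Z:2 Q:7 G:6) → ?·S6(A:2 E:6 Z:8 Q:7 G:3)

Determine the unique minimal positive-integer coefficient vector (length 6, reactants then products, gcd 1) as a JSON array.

Coefficients: [6, 6, 3, 6, 1, 4]

A: 6·0+6·0+3·2+6·0+1·2 = 8 | 4·2 = 8
E: 6·0+6·0+3·0+6·4+1·0 = 24 | 4·6 = 24
Z: 6·1+6·0+3·2+6·3+1·2 = 32 | 4·8 = 32
Q: 6·0+6·3+3·1+6·0+1·7 = 28 | 4·7 = 28
G: 6·0+6·1+3·0+6·0+1·6 = 12 | 4·3 = 12
gcd(6,6,3,6,1,4) = 1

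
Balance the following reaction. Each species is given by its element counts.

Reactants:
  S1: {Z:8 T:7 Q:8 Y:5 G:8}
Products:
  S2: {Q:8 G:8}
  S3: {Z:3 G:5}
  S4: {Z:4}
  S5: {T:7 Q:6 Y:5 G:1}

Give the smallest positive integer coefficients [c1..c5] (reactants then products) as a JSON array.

Coefficients: [4, 1, 4, 5, 4]

Z: 4·8 = 32 | 1·0+4·3+5·4+4·0 = 32
T: 4·7 = 28 | 1·0+4·0+5·0+4·7 = 28
Q: 4·8 = 32 | 1·8+4·0+5·0+4·6 = 32
Y: 4·5 = 20 | 1·0+4·0+5·0+4·5 = 20
G: 4·8 = 32 | 1·8+4·5+5·0+4·1 = 32
gcd(4,1,4,5,4) = 1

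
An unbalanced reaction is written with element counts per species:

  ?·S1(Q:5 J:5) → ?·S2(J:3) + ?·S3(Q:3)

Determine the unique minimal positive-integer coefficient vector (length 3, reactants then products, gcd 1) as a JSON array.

Q: 3·5 = 15 | 5·0+5·3 = 15
J: 3·5 = 15 | 5·3+5·0 = 15
gcd(3,5,5) = 1

Coefficients: [3, 5, 5]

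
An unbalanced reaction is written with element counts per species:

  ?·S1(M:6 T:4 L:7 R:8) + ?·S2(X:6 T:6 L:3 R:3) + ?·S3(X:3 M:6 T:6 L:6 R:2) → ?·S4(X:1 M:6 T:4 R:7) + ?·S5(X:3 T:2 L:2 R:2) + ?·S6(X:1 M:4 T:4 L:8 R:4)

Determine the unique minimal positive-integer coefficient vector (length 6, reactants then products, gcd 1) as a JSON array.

X: 5·0+1·6+2·3 = 12 | 3·1+1·3+6·1 = 12
M: 5·6+1·0+2·6 = 42 | 3·6+1·0+6·4 = 42
T: 5·4+1·6+2·6 = 38 | 3·4+1·2+6·4 = 38
L: 5·7+1·3+2·6 = 50 | 3·0+1·2+6·8 = 50
R: 5·8+1·3+2·2 = 47 | 3·7+1·2+6·4 = 47
gcd(5,1,2,3,1,6) = 1

Coefficients: [5, 1, 2, 3, 1, 6]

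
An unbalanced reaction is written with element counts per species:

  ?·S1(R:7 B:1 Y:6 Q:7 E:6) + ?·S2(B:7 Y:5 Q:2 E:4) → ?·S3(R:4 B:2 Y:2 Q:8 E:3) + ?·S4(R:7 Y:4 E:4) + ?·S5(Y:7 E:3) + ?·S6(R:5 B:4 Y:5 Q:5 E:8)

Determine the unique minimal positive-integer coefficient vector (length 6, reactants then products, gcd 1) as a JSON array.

Coefficients: [5, 1, 4, 2, 2, 1]

R: 5·7+1·0 = 35 | 4·4+2·7+2·0+1·5 = 35
B: 5·1+1·7 = 12 | 4·2+2·0+2·0+1·4 = 12
Y: 5·6+1·5 = 35 | 4·2+2·4+2·7+1·5 = 35
Q: 5·7+1·2 = 37 | 4·8+2·0+2·0+1·5 = 37
E: 5·6+1·4 = 34 | 4·3+2·4+2·3+1·8 = 34
gcd(5,1,4,2,2,1) = 1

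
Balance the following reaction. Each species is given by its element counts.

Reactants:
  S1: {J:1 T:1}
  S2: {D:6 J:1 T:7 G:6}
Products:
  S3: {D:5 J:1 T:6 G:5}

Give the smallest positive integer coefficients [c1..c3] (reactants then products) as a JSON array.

Coefficients: [1, 5, 6]

D: 1·0+5·6 = 30 | 6·5 = 30
J: 1·1+5·1 = 6 | 6·1 = 6
T: 1·1+5·7 = 36 | 6·6 = 36
G: 1·0+5·6 = 30 | 6·5 = 30
gcd(1,5,6) = 1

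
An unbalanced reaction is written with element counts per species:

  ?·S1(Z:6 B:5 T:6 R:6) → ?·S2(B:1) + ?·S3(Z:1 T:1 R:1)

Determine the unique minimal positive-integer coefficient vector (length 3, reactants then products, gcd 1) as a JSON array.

Coefficients: [1, 5, 6]

Z: 1·6 = 6 | 5·0+6·1 = 6
B: 1·5 = 5 | 5·1+6·0 = 5
T: 1·6 = 6 | 5·0+6·1 = 6
R: 1·6 = 6 | 5·0+6·1 = 6
gcd(1,5,6) = 1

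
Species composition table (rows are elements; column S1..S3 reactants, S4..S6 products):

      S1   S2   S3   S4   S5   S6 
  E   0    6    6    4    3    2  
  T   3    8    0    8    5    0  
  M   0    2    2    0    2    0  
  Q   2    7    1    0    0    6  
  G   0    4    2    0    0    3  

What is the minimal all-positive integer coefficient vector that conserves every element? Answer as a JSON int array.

E: 4·0+2·6+2·6 = 24 | 1·4+4·3+4·2 = 24
T: 4·3+2·8+2·0 = 28 | 1·8+4·5+4·0 = 28
M: 4·0+2·2+2·2 = 8 | 1·0+4·2+4·0 = 8
Q: 4·2+2·7+2·1 = 24 | 1·0+4·0+4·6 = 24
G: 4·0+2·4+2·2 = 12 | 1·0+4·0+4·3 = 12
gcd(4,2,2,1,4,4) = 1

Coefficients: [4, 2, 2, 1, 4, 4]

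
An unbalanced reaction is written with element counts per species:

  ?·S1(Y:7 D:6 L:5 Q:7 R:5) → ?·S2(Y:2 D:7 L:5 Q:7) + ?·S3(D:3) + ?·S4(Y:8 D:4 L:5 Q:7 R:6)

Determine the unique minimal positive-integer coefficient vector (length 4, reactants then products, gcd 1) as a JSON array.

Y: 6·7 = 42 | 1·2+3·0+5·8 = 42
D: 6·6 = 36 | 1·7+3·3+5·4 = 36
L: 6·5 = 30 | 1·5+3·0+5·5 = 30
Q: 6·7 = 42 | 1·7+3·0+5·7 = 42
R: 6·5 = 30 | 1·0+3·0+5·6 = 30
gcd(6,1,3,5) = 1

Coefficients: [6, 1, 3, 5]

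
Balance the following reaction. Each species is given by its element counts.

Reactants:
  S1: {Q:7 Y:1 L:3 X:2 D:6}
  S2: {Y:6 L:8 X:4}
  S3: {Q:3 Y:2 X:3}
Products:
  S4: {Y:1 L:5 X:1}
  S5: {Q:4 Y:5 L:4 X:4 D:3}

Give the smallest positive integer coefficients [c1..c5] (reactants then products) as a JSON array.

Coefficients: [3, 5, 1, 5, 6]

Q: 3·7+5·0+1·3 = 24 | 5·0+6·4 = 24
Y: 3·1+5·6+1·2 = 35 | 5·1+6·5 = 35
L: 3·3+5·8+1·0 = 49 | 5·5+6·4 = 49
X: 3·2+5·4+1·3 = 29 | 5·1+6·4 = 29
D: 3·6+5·0+1·0 = 18 | 5·0+6·3 = 18
gcd(3,5,1,5,6) = 1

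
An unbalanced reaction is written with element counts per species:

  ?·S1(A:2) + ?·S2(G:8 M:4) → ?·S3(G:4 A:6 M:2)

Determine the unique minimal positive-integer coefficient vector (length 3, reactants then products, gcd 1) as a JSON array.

Coefficients: [6, 1, 2]

G: 6·0+1·8 = 8 | 2·4 = 8
A: 6·2+1·0 = 12 | 2·6 = 12
M: 6·0+1·4 = 4 | 2·2 = 4
gcd(6,1,2) = 1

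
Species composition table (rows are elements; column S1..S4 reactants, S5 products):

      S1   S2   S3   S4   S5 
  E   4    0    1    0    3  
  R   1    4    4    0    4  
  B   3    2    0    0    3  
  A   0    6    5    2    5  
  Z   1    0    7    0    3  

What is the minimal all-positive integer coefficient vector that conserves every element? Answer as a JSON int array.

Coefficients: [4, 3, 2, 1, 6]

E: 4·4+3·0+2·1+1·0 = 18 | 6·3 = 18
R: 4·1+3·4+2·4+1·0 = 24 | 6·4 = 24
B: 4·3+3·2+2·0+1·0 = 18 | 6·3 = 18
A: 4·0+3·6+2·5+1·2 = 30 | 6·5 = 30
Z: 4·1+3·0+2·7+1·0 = 18 | 6·3 = 18
gcd(4,3,2,1,6) = 1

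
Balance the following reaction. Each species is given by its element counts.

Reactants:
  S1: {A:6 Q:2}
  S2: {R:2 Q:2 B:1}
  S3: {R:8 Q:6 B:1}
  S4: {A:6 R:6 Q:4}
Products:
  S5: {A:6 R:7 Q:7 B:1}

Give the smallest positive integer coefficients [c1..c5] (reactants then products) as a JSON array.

A: 5·6+2·0+4·0+1·6 = 36 | 6·6 = 36
R: 5·0+2·2+4·8+1·6 = 42 | 6·7 = 42
Q: 5·2+2·2+4·6+1·4 = 42 | 6·7 = 42
B: 5·0+2·1+4·1+1·0 = 6 | 6·1 = 6
gcd(5,2,4,1,6) = 1

Coefficients: [5, 2, 4, 1, 6]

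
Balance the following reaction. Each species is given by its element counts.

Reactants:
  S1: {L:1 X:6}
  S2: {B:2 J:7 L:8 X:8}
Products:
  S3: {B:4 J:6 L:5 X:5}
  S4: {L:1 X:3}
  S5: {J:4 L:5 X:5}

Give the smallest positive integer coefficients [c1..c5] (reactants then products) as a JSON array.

Coefficients: [2, 6, 3, 5, 6]

B: 2·0+6·2 = 12 | 3·4+5·0+6·0 = 12
J: 2·0+6·7 = 42 | 3·6+5·0+6·4 = 42
L: 2·1+6·8 = 50 | 3·5+5·1+6·5 = 50
X: 2·6+6·8 = 60 | 3·5+5·3+6·5 = 60
gcd(2,6,3,5,6) = 1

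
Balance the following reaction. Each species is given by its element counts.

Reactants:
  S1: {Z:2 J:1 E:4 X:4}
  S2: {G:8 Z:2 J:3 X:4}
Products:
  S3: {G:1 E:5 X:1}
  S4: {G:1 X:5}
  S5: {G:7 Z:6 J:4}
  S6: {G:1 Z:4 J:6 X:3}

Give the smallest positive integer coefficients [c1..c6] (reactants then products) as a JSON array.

G: 5·0+3·8 = 24 | 4·1+5·1+2·7+1·1 = 24
Z: 5·2+3·2 = 16 | 4·0+5·0+2·6+1·4 = 16
J: 5·1+3·3 = 14 | 4·0+5·0+2·4+1·6 = 14
E: 5·4+3·0 = 20 | 4·5+5·0+2·0+1·0 = 20
X: 5·4+3·4 = 32 | 4·1+5·5+2·0+1·3 = 32
gcd(5,3,4,5,2,1) = 1

Coefficients: [5, 3, 4, 5, 2, 1]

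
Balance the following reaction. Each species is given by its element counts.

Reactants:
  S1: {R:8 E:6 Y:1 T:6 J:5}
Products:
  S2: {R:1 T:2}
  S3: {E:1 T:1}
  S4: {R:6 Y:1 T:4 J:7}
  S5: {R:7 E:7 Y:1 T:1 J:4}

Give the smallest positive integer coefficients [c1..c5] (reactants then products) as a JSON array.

R: 3·8 = 24 | 4·1+4·0+1·6+2·7 = 24
E: 3·6 = 18 | 4·0+4·1+1·0+2·7 = 18
Y: 3·1 = 3 | 4·0+4·0+1·1+2·1 = 3
T: 3·6 = 18 | 4·2+4·1+1·4+2·1 = 18
J: 3·5 = 15 | 4·0+4·0+1·7+2·4 = 15
gcd(3,4,4,1,2) = 1

Coefficients: [3, 4, 4, 1, 2]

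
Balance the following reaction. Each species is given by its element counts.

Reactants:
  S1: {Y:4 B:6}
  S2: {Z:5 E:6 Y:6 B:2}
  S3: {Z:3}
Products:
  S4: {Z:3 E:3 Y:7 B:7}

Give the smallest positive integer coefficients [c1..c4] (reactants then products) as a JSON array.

Z: 6·0+3·5+1·3 = 18 | 6·3 = 18
E: 6·0+3·6+1·0 = 18 | 6·3 = 18
Y: 6·4+3·6+1·0 = 42 | 6·7 = 42
B: 6·6+3·2+1·0 = 42 | 6·7 = 42
gcd(6,3,1,6) = 1

Coefficients: [6, 3, 1, 6]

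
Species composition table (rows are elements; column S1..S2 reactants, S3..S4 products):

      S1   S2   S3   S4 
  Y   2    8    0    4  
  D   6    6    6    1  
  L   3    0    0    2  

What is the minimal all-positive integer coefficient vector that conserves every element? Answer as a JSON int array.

Coefficients: [4, 2, 5, 6]

Y: 4·2+2·8 = 24 | 5·0+6·4 = 24
D: 4·6+2·6 = 36 | 5·6+6·1 = 36
L: 4·3+2·0 = 12 | 5·0+6·2 = 12
gcd(4,2,5,6) = 1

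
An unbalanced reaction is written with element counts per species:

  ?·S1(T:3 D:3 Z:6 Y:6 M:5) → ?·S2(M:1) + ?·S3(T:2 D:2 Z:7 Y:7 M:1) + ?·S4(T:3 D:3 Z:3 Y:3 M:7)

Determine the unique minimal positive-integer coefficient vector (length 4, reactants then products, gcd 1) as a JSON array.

Coefficients: [5, 1, 3, 3]

T: 5·3 = 15 | 1·0+3·2+3·3 = 15
D: 5·3 = 15 | 1·0+3·2+3·3 = 15
Z: 5·6 = 30 | 1·0+3·7+3·3 = 30
Y: 5·6 = 30 | 1·0+3·7+3·3 = 30
M: 5·5 = 25 | 1·1+3·1+3·7 = 25
gcd(5,1,3,3) = 1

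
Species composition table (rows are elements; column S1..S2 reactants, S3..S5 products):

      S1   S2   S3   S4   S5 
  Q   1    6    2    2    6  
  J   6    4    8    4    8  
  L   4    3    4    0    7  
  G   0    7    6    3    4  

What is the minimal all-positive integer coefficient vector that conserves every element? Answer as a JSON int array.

Coefficients: [4, 3, 1, 1, 3]

Q: 4·1+3·6 = 22 | 1·2+1·2+3·6 = 22
J: 4·6+3·4 = 36 | 1·8+1·4+3·8 = 36
L: 4·4+3·3 = 25 | 1·4+1·0+3·7 = 25
G: 4·0+3·7 = 21 | 1·6+1·3+3·4 = 21
gcd(4,3,1,1,3) = 1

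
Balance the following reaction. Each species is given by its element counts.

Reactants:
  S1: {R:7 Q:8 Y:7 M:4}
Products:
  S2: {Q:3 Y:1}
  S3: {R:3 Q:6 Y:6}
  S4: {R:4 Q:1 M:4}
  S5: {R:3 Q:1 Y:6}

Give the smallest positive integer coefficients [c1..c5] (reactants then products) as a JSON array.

R: 5·7 = 35 | 5·0+3·3+5·4+2·3 = 35
Q: 5·8 = 40 | 5·3+3·6+5·1+2·1 = 40
Y: 5·7 = 35 | 5·1+3·6+5·0+2·6 = 35
M: 5·4 = 20 | 5·0+3·0+5·4+2·0 = 20
gcd(5,5,3,5,2) = 1

Coefficients: [5, 5, 3, 5, 2]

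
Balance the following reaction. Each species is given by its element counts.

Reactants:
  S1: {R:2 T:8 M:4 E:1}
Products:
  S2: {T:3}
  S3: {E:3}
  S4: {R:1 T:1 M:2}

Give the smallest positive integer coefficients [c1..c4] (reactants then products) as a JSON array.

R: 3·2 = 6 | 6·0+1·0+6·1 = 6
T: 3·8 = 24 | 6·3+1·0+6·1 = 24
M: 3·4 = 12 | 6·0+1·0+6·2 = 12
E: 3·1 = 3 | 6·0+1·3+6·0 = 3
gcd(3,6,1,6) = 1

Coefficients: [3, 6, 1, 6]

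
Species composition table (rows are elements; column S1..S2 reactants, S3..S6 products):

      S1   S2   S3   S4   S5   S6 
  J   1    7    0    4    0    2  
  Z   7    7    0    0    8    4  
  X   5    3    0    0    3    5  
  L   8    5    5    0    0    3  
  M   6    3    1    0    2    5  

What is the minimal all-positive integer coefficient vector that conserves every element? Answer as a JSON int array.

J: 1·1+3·7 = 22 | 4·0+5·4+3·0+1·2 = 22
Z: 1·7+3·7 = 28 | 4·0+5·0+3·8+1·4 = 28
X: 1·5+3·3 = 14 | 4·0+5·0+3·3+1·5 = 14
L: 1·8+3·5 = 23 | 4·5+5·0+3·0+1·3 = 23
M: 1·6+3·3 = 15 | 4·1+5·0+3·2+1·5 = 15
gcd(1,3,4,5,3,1) = 1

Coefficients: [1, 3, 4, 5, 3, 1]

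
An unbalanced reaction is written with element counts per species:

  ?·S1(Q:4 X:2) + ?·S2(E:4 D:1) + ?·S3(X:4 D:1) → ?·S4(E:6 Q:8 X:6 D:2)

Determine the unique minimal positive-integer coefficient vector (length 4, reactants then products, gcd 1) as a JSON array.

Coefficients: [4, 3, 1, 2]

E: 4·0+3·4+1·0 = 12 | 2·6 = 12
Q: 4·4+3·0+1·0 = 16 | 2·8 = 16
X: 4·2+3·0+1·4 = 12 | 2·6 = 12
D: 4·0+3·1+1·1 = 4 | 2·2 = 4
gcd(4,3,1,2) = 1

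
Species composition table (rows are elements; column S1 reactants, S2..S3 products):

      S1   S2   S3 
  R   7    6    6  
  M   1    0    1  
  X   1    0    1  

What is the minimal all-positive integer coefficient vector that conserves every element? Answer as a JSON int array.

R: 6·7 = 42 | 1·6+6·6 = 42
M: 6·1 = 6 | 1·0+6·1 = 6
X: 6·1 = 6 | 1·0+6·1 = 6
gcd(6,1,6) = 1

Coefficients: [6, 1, 6]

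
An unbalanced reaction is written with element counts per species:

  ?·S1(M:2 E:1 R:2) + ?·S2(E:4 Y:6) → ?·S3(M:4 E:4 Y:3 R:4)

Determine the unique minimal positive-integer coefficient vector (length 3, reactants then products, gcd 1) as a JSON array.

Coefficients: [4, 1, 2]

M: 4·2+1·0 = 8 | 2·4 = 8
E: 4·1+1·4 = 8 | 2·4 = 8
Y: 4·0+1·6 = 6 | 2·3 = 6
R: 4·2+1·0 = 8 | 2·4 = 8
gcd(4,1,2) = 1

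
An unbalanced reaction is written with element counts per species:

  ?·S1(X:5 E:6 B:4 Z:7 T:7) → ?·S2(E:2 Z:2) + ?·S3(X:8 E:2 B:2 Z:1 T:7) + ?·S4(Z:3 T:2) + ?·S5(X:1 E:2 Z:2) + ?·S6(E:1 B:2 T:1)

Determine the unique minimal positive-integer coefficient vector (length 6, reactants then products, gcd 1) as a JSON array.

X: 4·5 = 20 | 3·0+2·8+4·0+4·1+6·0 = 20
E: 4·6 = 24 | 3·2+2·2+4·0+4·2+6·1 = 24
B: 4·4 = 16 | 3·0+2·2+4·0+4·0+6·2 = 16
Z: 4·7 = 28 | 3·2+2·1+4·3+4·2+6·0 = 28
T: 4·7 = 28 | 3·0+2·7+4·2+4·0+6·1 = 28
gcd(4,3,2,4,4,6) = 1

Coefficients: [4, 3, 2, 4, 4, 6]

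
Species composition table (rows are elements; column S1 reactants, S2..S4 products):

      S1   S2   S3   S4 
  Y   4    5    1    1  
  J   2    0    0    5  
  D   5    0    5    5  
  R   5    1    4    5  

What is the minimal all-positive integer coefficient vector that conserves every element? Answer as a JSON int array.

Y: 5·4 = 20 | 3·5+3·1+2·1 = 20
J: 5·2 = 10 | 3·0+3·0+2·5 = 10
D: 5·5 = 25 | 3·0+3·5+2·5 = 25
R: 5·5 = 25 | 3·1+3·4+2·5 = 25
gcd(5,3,3,2) = 1

Coefficients: [5, 3, 3, 2]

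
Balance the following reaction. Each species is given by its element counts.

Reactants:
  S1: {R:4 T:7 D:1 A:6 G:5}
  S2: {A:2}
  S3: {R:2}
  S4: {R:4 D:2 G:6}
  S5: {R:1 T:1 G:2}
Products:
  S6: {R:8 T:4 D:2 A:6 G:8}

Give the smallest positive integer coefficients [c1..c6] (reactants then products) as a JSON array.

R: 2·4+6·0+5·2+3·4+2·1 = 32 | 4·8 = 32
T: 2·7+6·0+5·0+3·0+2·1 = 16 | 4·4 = 16
D: 2·1+6·0+5·0+3·2+2·0 = 8 | 4·2 = 8
A: 2·6+6·2+5·0+3·0+2·0 = 24 | 4·6 = 24
G: 2·5+6·0+5·0+3·6+2·2 = 32 | 4·8 = 32
gcd(2,6,5,3,2,4) = 1

Coefficients: [2, 6, 5, 3, 2, 4]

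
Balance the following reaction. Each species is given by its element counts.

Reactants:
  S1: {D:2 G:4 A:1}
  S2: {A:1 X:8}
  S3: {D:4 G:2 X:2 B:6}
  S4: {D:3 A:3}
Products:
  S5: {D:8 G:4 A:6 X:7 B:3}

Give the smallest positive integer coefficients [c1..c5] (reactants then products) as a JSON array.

Coefficients: [3, 3, 2, 6, 4]

D: 3·2+3·0+2·4+6·3 = 32 | 4·8 = 32
G: 3·4+3·0+2·2+6·0 = 16 | 4·4 = 16
A: 3·1+3·1+2·0+6·3 = 24 | 4·6 = 24
X: 3·0+3·8+2·2+6·0 = 28 | 4·7 = 28
B: 3·0+3·0+2·6+6·0 = 12 | 4·3 = 12
gcd(3,3,2,6,4) = 1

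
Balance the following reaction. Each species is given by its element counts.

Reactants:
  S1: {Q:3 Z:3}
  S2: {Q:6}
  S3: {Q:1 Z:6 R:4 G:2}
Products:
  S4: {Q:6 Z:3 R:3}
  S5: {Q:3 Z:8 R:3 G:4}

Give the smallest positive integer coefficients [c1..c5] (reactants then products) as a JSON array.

Coefficients: [1, 5, 6, 5, 3]

Q: 1·3+5·6+6·1 = 39 | 5·6+3·3 = 39
Z: 1·3+5·0+6·6 = 39 | 5·3+3·8 = 39
R: 1·0+5·0+6·4 = 24 | 5·3+3·3 = 24
G: 1·0+5·0+6·2 = 12 | 5·0+3·4 = 12
gcd(1,5,6,5,3) = 1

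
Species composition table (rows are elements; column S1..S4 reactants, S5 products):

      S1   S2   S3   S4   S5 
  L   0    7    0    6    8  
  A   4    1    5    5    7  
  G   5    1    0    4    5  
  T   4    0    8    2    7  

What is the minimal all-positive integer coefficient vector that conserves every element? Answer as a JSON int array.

L: 4·0+6·7+3·0+1·6 = 48 | 6·8 = 48
A: 4·4+6·1+3·5+1·5 = 42 | 6·7 = 42
G: 4·5+6·1+3·0+1·4 = 30 | 6·5 = 30
T: 4·4+6·0+3·8+1·2 = 42 | 6·7 = 42
gcd(4,6,3,1,6) = 1

Coefficients: [4, 6, 3, 1, 6]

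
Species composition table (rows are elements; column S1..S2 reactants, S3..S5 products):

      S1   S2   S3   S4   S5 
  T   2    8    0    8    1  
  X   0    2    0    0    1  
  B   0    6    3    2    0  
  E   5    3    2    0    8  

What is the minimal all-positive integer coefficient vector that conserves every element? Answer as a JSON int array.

Coefficients: [6, 2, 2, 3, 4]

T: 6·2+2·8 = 28 | 2·0+3·8+4·1 = 28
X: 6·0+2·2 = 4 | 2·0+3·0+4·1 = 4
B: 6·0+2·6 = 12 | 2·3+3·2+4·0 = 12
E: 6·5+2·3 = 36 | 2·2+3·0+4·8 = 36
gcd(6,2,2,3,4) = 1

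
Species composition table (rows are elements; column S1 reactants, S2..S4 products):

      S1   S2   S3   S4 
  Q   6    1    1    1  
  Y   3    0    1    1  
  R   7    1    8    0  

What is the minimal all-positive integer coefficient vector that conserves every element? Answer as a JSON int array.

Q: 2·6 = 12 | 6·1+1·1+5·1 = 12
Y: 2·3 = 6 | 6·0+1·1+5·1 = 6
R: 2·7 = 14 | 6·1+1·8+5·0 = 14
gcd(2,6,1,5) = 1

Coefficients: [2, 6, 1, 5]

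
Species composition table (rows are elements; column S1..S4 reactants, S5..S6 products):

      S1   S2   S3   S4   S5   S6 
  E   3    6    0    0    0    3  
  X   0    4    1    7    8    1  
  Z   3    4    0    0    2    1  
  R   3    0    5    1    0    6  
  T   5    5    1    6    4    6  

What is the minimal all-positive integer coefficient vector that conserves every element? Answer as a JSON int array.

E: 2·3+1·6+3·0+3·0 = 12 | 3·0+4·3 = 12
X: 2·0+1·4+3·1+3·7 = 28 | 3·8+4·1 = 28
Z: 2·3+1·4+3·0+3·0 = 10 | 3·2+4·1 = 10
R: 2·3+1·0+3·5+3·1 = 24 | 3·0+4·6 = 24
T: 2·5+1·5+3·1+3·6 = 36 | 3·4+4·6 = 36
gcd(2,1,3,3,3,4) = 1

Coefficients: [2, 1, 3, 3, 3, 4]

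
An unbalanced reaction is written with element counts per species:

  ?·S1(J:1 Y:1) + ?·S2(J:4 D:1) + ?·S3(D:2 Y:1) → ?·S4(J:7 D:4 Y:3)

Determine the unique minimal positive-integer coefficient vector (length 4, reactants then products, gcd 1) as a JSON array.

J: 5·1+4·4+4·0 = 21 | 3·7 = 21
D: 5·0+4·1+4·2 = 12 | 3·4 = 12
Y: 5·1+4·0+4·1 = 9 | 3·3 = 9
gcd(5,4,4,3) = 1

Coefficients: [5, 4, 4, 3]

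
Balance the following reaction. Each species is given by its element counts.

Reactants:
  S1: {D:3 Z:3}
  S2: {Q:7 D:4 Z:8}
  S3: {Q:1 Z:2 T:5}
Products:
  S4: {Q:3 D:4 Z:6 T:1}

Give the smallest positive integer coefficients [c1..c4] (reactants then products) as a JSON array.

Coefficients: [4, 2, 1, 5]

Q: 4·0+2·7+1·1 = 15 | 5·3 = 15
D: 4·3+2·4+1·0 = 20 | 5·4 = 20
Z: 4·3+2·8+1·2 = 30 | 5·6 = 30
T: 4·0+2·0+1·5 = 5 | 5·1 = 5
gcd(4,2,1,5) = 1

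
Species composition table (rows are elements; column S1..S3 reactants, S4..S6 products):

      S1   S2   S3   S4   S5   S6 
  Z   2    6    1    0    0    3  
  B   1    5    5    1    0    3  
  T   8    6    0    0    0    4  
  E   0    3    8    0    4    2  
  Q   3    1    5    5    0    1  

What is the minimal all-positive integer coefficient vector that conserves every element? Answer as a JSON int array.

Z: 1·2+2·6+1·1 = 15 | 1·0+1·0+5·3 = 15
B: 1·1+2·5+1·5 = 16 | 1·1+1·0+5·3 = 16
T: 1·8+2·6+1·0 = 20 | 1·0+1·0+5·4 = 20
E: 1·0+2·3+1·8 = 14 | 1·0+1·4+5·2 = 14
Q: 1·3+2·1+1·5 = 10 | 1·5+1·0+5·1 = 10
gcd(1,2,1,1,1,5) = 1

Coefficients: [1, 2, 1, 1, 1, 5]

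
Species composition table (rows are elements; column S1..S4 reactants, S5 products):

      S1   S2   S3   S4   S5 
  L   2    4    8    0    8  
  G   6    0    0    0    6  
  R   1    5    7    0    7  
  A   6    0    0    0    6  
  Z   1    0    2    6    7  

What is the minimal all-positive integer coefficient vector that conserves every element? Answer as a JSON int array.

L: 6·2+3·4+3·8+5·0 = 48 | 6·8 = 48
G: 6·6+3·0+3·0+5·0 = 36 | 6·6 = 36
R: 6·1+3·5+3·7+5·0 = 42 | 6·7 = 42
A: 6·6+3·0+3·0+5·0 = 36 | 6·6 = 36
Z: 6·1+3·0+3·2+5·6 = 42 | 6·7 = 42
gcd(6,3,3,5,6) = 1

Coefficients: [6, 3, 3, 5, 6]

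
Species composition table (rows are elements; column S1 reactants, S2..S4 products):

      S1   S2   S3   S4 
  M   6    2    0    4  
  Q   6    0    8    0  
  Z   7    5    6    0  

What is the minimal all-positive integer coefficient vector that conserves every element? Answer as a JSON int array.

M: 4·6 = 24 | 2·2+3·0+5·4 = 24
Q: 4·6 = 24 | 2·0+3·8+5·0 = 24
Z: 4·7 = 28 | 2·5+3·6+5·0 = 28
gcd(4,2,3,5) = 1

Coefficients: [4, 2, 3, 5]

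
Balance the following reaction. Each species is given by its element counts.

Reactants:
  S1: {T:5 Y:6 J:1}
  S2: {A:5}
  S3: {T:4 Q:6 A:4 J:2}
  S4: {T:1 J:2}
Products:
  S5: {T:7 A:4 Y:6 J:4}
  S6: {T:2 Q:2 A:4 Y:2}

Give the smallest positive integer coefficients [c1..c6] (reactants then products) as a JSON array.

T: 4·5+4·0+1·4+3·1 = 27 | 3·7+3·2 = 27
Q: 4·0+4·0+1·6+3·0 = 6 | 3·0+3·2 = 6
A: 4·0+4·5+1·4+3·0 = 24 | 3·4+3·4 = 24
Y: 4·6+4·0+1·0+3·0 = 24 | 3·6+3·2 = 24
J: 4·1+4·0+1·2+3·2 = 12 | 3·4+3·0 = 12
gcd(4,4,1,3,3,3) = 1

Coefficients: [4, 4, 1, 3, 3, 3]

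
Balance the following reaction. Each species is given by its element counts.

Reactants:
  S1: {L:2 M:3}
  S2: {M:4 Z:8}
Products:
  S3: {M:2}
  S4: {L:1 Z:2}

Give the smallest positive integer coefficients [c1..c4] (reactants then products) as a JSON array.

L: 2·2+1·0 = 4 | 5·0+4·1 = 4
M: 2·3+1·4 = 10 | 5·2+4·0 = 10
Z: 2·0+1·8 = 8 | 5·0+4·2 = 8
gcd(2,1,5,4) = 1

Coefficients: [2, 1, 5, 4]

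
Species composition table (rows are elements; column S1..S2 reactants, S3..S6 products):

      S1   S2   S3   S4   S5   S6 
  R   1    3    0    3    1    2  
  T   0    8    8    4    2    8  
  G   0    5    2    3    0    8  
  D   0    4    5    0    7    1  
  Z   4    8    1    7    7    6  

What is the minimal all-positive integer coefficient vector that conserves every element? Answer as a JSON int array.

R: 4·1+5·3 = 19 | 1·0+5·3+2·1+1·2 = 19
T: 4·0+5·8 = 40 | 1·8+5·4+2·2+1·8 = 40
G: 4·0+5·5 = 25 | 1·2+5·3+2·0+1·8 = 25
D: 4·0+5·4 = 20 | 1·5+5·0+2·7+1·1 = 20
Z: 4·4+5·8 = 56 | 1·1+5·7+2·7+1·6 = 56
gcd(4,5,1,5,2,1) = 1

Coefficients: [4, 5, 1, 5, 2, 1]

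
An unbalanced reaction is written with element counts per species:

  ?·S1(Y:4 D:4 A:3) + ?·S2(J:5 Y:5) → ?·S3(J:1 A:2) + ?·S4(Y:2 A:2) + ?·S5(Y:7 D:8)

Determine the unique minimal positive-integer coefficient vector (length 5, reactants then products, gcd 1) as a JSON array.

J: 6·0+1·5 = 5 | 5·1+4·0+3·0 = 5
Y: 6·4+1·5 = 29 | 5·0+4·2+3·7 = 29
D: 6·4+1·0 = 24 | 5·0+4·0+3·8 = 24
A: 6·3+1·0 = 18 | 5·2+4·2+3·0 = 18
gcd(6,1,5,4,3) = 1

Coefficients: [6, 1, 5, 4, 3]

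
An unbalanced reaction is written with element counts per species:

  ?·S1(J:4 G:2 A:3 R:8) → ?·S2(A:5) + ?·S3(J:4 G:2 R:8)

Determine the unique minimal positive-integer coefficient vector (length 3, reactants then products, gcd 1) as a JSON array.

Coefficients: [5, 3, 5]

J: 5·4 = 20 | 3·0+5·4 = 20
G: 5·2 = 10 | 3·0+5·2 = 10
A: 5·3 = 15 | 3·5+5·0 = 15
R: 5·8 = 40 | 3·0+5·8 = 40
gcd(5,3,5) = 1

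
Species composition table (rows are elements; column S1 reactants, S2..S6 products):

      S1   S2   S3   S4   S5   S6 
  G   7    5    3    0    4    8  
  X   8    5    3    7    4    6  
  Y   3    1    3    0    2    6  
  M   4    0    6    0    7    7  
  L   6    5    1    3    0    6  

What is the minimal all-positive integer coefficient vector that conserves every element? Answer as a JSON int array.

Coefficients: [5, 4, 1, 1, 1, 1]

G: 5·7 = 35 | 4·5+1·3+1·0+1·4+1·8 = 35
X: 5·8 = 40 | 4·5+1·3+1·7+1·4+1·6 = 40
Y: 5·3 = 15 | 4·1+1·3+1·0+1·2+1·6 = 15
M: 5·4 = 20 | 4·0+1·6+1·0+1·7+1·7 = 20
L: 5·6 = 30 | 4·5+1·1+1·3+1·0+1·6 = 30
gcd(5,4,1,1,1,1) = 1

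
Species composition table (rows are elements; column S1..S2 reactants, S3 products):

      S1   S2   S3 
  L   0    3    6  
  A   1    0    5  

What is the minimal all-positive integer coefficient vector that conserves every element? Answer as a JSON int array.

L: 5·0+2·3 = 6 | 1·6 = 6
A: 5·1+2·0 = 5 | 1·5 = 5
gcd(5,2,1) = 1

Coefficients: [5, 2, 1]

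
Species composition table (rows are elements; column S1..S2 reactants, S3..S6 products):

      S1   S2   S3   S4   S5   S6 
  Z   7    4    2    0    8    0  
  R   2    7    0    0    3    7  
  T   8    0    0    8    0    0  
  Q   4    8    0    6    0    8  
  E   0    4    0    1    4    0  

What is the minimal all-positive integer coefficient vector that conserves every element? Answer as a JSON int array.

Z: 4·7+6·4 = 52 | 6·2+4·0+5·8+5·0 = 52
R: 4·2+6·7 = 50 | 6·0+4·0+5·3+5·7 = 50
T: 4·8+6·0 = 32 | 6·0+4·8+5·0+5·0 = 32
Q: 4·4+6·8 = 64 | 6·0+4·6+5·0+5·8 = 64
E: 4·0+6·4 = 24 | 6·0+4·1+5·4+5·0 = 24
gcd(4,6,6,4,5,5) = 1

Coefficients: [4, 6, 6, 4, 5, 5]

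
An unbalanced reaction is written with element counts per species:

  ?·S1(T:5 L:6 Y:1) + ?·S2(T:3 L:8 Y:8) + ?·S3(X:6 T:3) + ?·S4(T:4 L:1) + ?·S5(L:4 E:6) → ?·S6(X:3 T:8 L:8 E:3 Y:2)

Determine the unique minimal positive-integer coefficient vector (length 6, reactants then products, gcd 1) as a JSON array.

X: 4·0+1·0+3·6+4·0+3·0 = 18 | 6·3 = 18
T: 4·5+1·3+3·3+4·4+3·0 = 48 | 6·8 = 48
L: 4·6+1·8+3·0+4·1+3·4 = 48 | 6·8 = 48
E: 4·0+1·0+3·0+4·0+3·6 = 18 | 6·3 = 18
Y: 4·1+1·8+3·0+4·0+3·0 = 12 | 6·2 = 12
gcd(4,1,3,4,3,6) = 1

Coefficients: [4, 1, 3, 4, 3, 6]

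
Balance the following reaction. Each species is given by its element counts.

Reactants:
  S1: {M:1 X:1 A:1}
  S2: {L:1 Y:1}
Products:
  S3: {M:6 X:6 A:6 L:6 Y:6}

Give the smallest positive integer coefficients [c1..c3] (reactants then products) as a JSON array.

M: 6·1+6·0 = 6 | 1·6 = 6
X: 6·1+6·0 = 6 | 1·6 = 6
A: 6·1+6·0 = 6 | 1·6 = 6
L: 6·0+6·1 = 6 | 1·6 = 6
Y: 6·0+6·1 = 6 | 1·6 = 6
gcd(6,6,1) = 1

Coefficients: [6, 6, 1]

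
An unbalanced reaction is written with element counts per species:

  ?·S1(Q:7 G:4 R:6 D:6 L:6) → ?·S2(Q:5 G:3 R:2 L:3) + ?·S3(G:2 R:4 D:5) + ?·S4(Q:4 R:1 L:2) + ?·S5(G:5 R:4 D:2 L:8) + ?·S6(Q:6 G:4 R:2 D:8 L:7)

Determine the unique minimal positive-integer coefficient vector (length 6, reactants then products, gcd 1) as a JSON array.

Coefficients: [5, 1, 4, 6, 1, 1]

Q: 5·7 = 35 | 1·5+4·0+6·4+1·0+1·6 = 35
G: 5·4 = 20 | 1·3+4·2+6·0+1·5+1·4 = 20
R: 5·6 = 30 | 1·2+4·4+6·1+1·4+1·2 = 30
D: 5·6 = 30 | 1·0+4·5+6·0+1·2+1·8 = 30
L: 5·6 = 30 | 1·3+4·0+6·2+1·8+1·7 = 30
gcd(5,1,4,6,1,1) = 1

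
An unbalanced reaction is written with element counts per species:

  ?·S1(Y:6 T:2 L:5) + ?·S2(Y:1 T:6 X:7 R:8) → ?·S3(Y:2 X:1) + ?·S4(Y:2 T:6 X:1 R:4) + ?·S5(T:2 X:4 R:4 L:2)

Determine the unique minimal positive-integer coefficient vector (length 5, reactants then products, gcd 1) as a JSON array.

Y: 2·6+4·1 = 16 | 5·2+3·2+5·0 = 16
T: 2·2+4·6 = 28 | 5·0+3·6+5·2 = 28
X: 2·0+4·7 = 28 | 5·1+3·1+5·4 = 28
R: 2·0+4·8 = 32 | 5·0+3·4+5·4 = 32
L: 2·5+4·0 = 10 | 5·0+3·0+5·2 = 10
gcd(2,4,5,3,5) = 1

Coefficients: [2, 4, 5, 3, 5]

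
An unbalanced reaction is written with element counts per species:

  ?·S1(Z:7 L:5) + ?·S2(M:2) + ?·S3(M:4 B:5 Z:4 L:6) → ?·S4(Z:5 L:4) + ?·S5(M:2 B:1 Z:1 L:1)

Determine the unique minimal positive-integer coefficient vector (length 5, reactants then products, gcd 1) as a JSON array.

M: 3·0+3·2+1·4 = 10 | 4·0+5·2 = 10
B: 3·0+3·0+1·5 = 5 | 4·0+5·1 = 5
Z: 3·7+3·0+1·4 = 25 | 4·5+5·1 = 25
L: 3·5+3·0+1·6 = 21 | 4·4+5·1 = 21
gcd(3,3,1,4,5) = 1

Coefficients: [3, 3, 1, 4, 5]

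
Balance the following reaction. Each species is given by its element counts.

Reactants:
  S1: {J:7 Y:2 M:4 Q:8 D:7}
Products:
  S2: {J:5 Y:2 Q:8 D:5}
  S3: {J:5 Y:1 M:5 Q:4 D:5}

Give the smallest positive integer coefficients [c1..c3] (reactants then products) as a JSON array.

J: 5·7 = 35 | 3·5+4·5 = 35
Y: 5·2 = 10 | 3·2+4·1 = 10
M: 5·4 = 20 | 3·0+4·5 = 20
Q: 5·8 = 40 | 3·8+4·4 = 40
D: 5·7 = 35 | 3·5+4·5 = 35
gcd(5,3,4) = 1

Coefficients: [5, 3, 4]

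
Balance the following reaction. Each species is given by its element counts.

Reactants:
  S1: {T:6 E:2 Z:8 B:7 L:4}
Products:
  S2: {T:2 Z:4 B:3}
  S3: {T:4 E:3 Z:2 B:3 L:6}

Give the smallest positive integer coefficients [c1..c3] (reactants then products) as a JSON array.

T: 3·6 = 18 | 5·2+2·4 = 18
E: 3·2 = 6 | 5·0+2·3 = 6
Z: 3·8 = 24 | 5·4+2·2 = 24
B: 3·7 = 21 | 5·3+2·3 = 21
L: 3·4 = 12 | 5·0+2·6 = 12
gcd(3,5,2) = 1

Coefficients: [3, 5, 2]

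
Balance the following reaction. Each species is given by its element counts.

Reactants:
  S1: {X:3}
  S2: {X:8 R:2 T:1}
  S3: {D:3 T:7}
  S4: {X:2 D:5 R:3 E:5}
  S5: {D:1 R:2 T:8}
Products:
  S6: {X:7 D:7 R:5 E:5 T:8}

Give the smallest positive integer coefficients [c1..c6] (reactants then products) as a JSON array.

Coefficients: [2, 3, 3, 6, 3, 6]

X: 2·3+3·8+3·0+6·2+3·0 = 42 | 6·7 = 42
D: 2·0+3·0+3·3+6·5+3·1 = 42 | 6·7 = 42
R: 2·0+3·2+3·0+6·3+3·2 = 30 | 6·5 = 30
E: 2·0+3·0+3·0+6·5+3·0 = 30 | 6·5 = 30
T: 2·0+3·1+3·7+6·0+3·8 = 48 | 6·8 = 48
gcd(2,3,3,6,3,6) = 1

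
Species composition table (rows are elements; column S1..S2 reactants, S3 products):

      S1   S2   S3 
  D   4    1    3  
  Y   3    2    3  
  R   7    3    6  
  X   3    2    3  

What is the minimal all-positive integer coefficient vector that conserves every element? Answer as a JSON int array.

D: 3·4+3·1 = 15 | 5·3 = 15
Y: 3·3+3·2 = 15 | 5·3 = 15
R: 3·7+3·3 = 30 | 5·6 = 30
X: 3·3+3·2 = 15 | 5·3 = 15
gcd(3,3,5) = 1

Coefficients: [3, 3, 5]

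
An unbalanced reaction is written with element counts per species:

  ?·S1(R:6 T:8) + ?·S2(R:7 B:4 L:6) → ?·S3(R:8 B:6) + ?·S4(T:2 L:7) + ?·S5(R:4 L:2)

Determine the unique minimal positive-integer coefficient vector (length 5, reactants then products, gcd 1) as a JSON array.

Coefficients: [1, 6, 4, 4, 4]

R: 1·6+6·7 = 48 | 4·8+4·0+4·4 = 48
B: 1·0+6·4 = 24 | 4·6+4·0+4·0 = 24
T: 1·8+6·0 = 8 | 4·0+4·2+4·0 = 8
L: 1·0+6·6 = 36 | 4·0+4·7+4·2 = 36
gcd(1,6,4,4,4) = 1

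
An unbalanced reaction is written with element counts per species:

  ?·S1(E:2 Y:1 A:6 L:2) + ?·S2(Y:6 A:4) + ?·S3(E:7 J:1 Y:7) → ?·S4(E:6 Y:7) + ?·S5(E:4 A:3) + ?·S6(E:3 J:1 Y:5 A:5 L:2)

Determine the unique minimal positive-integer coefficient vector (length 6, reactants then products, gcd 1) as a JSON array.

E: 5·2+1·0+5·7 = 45 | 3·6+3·4+5·3 = 45
J: 5·0+1·0+5·1 = 5 | 3·0+3·0+5·1 = 5
Y: 5·1+1·6+5·7 = 46 | 3·7+3·0+5·5 = 46
A: 5·6+1·4+5·0 = 34 | 3·0+3·3+5·5 = 34
L: 5·2+1·0+5·0 = 10 | 3·0+3·0+5·2 = 10
gcd(5,1,5,3,3,5) = 1

Coefficients: [5, 1, 5, 3, 3, 5]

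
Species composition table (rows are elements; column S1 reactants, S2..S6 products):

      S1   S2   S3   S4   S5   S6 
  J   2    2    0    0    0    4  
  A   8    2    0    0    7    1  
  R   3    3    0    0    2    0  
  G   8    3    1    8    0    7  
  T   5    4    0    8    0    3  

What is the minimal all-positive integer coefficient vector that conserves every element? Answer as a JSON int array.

Coefficients: [3, 1, 6, 1, 3, 1]

J: 3·2 = 6 | 1·2+6·0+1·0+3·0+1·4 = 6
A: 3·8 = 24 | 1·2+6·0+1·0+3·7+1·1 = 24
R: 3·3 = 9 | 1·3+6·0+1·0+3·2+1·0 = 9
G: 3·8 = 24 | 1·3+6·1+1·8+3·0+1·7 = 24
T: 3·5 = 15 | 1·4+6·0+1·8+3·0+1·3 = 15
gcd(3,1,6,1,3,1) = 1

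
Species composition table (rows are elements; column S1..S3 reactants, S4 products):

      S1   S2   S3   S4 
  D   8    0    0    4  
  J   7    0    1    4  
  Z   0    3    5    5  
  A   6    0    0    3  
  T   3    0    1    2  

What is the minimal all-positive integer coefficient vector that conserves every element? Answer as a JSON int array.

D: 3·8+5·0+3·0 = 24 | 6·4 = 24
J: 3·7+5·0+3·1 = 24 | 6·4 = 24
Z: 3·0+5·3+3·5 = 30 | 6·5 = 30
A: 3·6+5·0+3·0 = 18 | 6·3 = 18
T: 3·3+5·0+3·1 = 12 | 6·2 = 12
gcd(3,5,3,6) = 1

Coefficients: [3, 5, 3, 6]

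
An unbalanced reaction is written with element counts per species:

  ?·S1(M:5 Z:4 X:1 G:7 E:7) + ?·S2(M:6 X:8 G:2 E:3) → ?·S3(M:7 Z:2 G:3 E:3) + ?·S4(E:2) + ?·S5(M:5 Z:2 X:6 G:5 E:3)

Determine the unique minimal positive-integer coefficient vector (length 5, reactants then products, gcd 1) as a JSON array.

M: 2·5+2·6 = 22 | 1·7+4·0+3·5 = 22
Z: 2·4+2·0 = 8 | 1·2+4·0+3·2 = 8
X: 2·1+2·8 = 18 | 1·0+4·0+3·6 = 18
G: 2·7+2·2 = 18 | 1·3+4·0+3·5 = 18
E: 2·7+2·3 = 20 | 1·3+4·2+3·3 = 20
gcd(2,2,1,4,3) = 1

Coefficients: [2, 2, 1, 4, 3]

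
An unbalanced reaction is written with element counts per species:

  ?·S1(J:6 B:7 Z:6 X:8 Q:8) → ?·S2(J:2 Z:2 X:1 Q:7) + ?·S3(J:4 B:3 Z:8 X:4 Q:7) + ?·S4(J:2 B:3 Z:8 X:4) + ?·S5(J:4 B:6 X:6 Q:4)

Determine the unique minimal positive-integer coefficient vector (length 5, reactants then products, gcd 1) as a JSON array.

Coefficients: [6, 2, 2, 2, 5]

J: 6·6 = 36 | 2·2+2·4+2·2+5·4 = 36
B: 6·7 = 42 | 2·0+2·3+2·3+5·6 = 42
Z: 6·6 = 36 | 2·2+2·8+2·8+5·0 = 36
X: 6·8 = 48 | 2·1+2·4+2·4+5·6 = 48
Q: 6·8 = 48 | 2·7+2·7+2·0+5·4 = 48
gcd(6,2,2,2,5) = 1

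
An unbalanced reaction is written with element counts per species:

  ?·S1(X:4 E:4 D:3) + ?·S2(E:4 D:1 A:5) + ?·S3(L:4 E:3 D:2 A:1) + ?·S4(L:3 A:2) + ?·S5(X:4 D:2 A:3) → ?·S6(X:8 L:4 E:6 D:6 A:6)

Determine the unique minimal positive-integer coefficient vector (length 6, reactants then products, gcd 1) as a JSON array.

Coefficients: [5, 1, 2, 4, 5, 5]

X: 5·4+1·0+2·0+4·0+5·4 = 40 | 5·8 = 40
L: 5·0+1·0+2·4+4·3+5·0 = 20 | 5·4 = 20
E: 5·4+1·4+2·3+4·0+5·0 = 30 | 5·6 = 30
D: 5·3+1·1+2·2+4·0+5·2 = 30 | 5·6 = 30
A: 5·0+1·5+2·1+4·2+5·3 = 30 | 5·6 = 30
gcd(5,1,2,4,5,5) = 1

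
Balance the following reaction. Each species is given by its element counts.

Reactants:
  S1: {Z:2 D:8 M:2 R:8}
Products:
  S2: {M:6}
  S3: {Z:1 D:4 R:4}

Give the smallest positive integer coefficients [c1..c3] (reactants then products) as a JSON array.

Coefficients: [3, 1, 6]

Z: 3·2 = 6 | 1·0+6·1 = 6
D: 3·8 = 24 | 1·0+6·4 = 24
M: 3·2 = 6 | 1·6+6·0 = 6
R: 3·8 = 24 | 1·0+6·4 = 24
gcd(3,1,6) = 1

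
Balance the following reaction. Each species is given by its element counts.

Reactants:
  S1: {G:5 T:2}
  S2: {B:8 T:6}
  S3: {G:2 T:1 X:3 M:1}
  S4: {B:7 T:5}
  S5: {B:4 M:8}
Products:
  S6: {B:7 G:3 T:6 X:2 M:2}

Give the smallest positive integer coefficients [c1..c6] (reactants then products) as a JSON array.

B: 2·0+3·8+4·0+2·7+1·4 = 42 | 6·7 = 42
G: 2·5+3·0+4·2+2·0+1·0 = 18 | 6·3 = 18
T: 2·2+3·6+4·1+2·5+1·0 = 36 | 6·6 = 36
X: 2·0+3·0+4·3+2·0+1·0 = 12 | 6·2 = 12
M: 2·0+3·0+4·1+2·0+1·8 = 12 | 6·2 = 12
gcd(2,3,4,2,1,6) = 1

Coefficients: [2, 3, 4, 2, 1, 6]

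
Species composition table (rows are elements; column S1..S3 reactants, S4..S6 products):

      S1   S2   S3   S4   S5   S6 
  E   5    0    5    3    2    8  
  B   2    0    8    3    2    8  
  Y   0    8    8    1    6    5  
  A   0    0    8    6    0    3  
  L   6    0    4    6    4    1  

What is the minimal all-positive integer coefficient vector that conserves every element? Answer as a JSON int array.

E: 6·5+1·0+6·5 = 60 | 6·3+5·2+4·8 = 60
B: 6·2+1·0+6·8 = 60 | 6·3+5·2+4·8 = 60
Y: 6·0+1·8+6·8 = 56 | 6·1+5·6+4·5 = 56
A: 6·0+1·0+6·8 = 48 | 6·6+5·0+4·3 = 48
L: 6·6+1·0+6·4 = 60 | 6·6+5·4+4·1 = 60
gcd(6,1,6,6,5,4) = 1

Coefficients: [6, 1, 6, 6, 5, 4]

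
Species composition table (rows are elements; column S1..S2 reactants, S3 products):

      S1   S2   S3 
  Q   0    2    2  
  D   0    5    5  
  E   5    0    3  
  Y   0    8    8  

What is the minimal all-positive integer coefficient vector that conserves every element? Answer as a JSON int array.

Q: 3·0+5·2 = 10 | 5·2 = 10
D: 3·0+5·5 = 25 | 5·5 = 25
E: 3·5+5·0 = 15 | 5·3 = 15
Y: 3·0+5·8 = 40 | 5·8 = 40
gcd(3,5,5) = 1

Coefficients: [3, 5, 5]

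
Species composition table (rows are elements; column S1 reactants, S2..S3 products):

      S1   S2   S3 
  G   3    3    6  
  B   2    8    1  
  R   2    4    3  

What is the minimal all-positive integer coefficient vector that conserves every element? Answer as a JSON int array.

Coefficients: [5, 1, 2]

G: 5·3 = 15 | 1·3+2·6 = 15
B: 5·2 = 10 | 1·8+2·1 = 10
R: 5·2 = 10 | 1·4+2·3 = 10
gcd(5,1,2) = 1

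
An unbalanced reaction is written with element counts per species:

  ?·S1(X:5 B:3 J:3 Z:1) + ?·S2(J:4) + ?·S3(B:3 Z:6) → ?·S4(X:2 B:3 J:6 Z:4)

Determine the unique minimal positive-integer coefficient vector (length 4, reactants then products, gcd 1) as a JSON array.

Coefficients: [2, 6, 3, 5]

X: 2·5+6·0+3·0 = 10 | 5·2 = 10
B: 2·3+6·0+3·3 = 15 | 5·3 = 15
J: 2·3+6·4+3·0 = 30 | 5·6 = 30
Z: 2·1+6·0+3·6 = 20 | 5·4 = 20
gcd(2,6,3,5) = 1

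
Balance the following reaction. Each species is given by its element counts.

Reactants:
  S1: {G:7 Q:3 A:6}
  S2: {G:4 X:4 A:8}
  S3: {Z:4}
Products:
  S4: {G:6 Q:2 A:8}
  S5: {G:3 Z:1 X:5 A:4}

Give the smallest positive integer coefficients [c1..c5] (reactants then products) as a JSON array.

G: 4·7+5·4+1·0 = 48 | 6·6+4·3 = 48
Q: 4·3+5·0+1·0 = 12 | 6·2+4·0 = 12
Z: 4·0+5·0+1·4 = 4 | 6·0+4·1 = 4
X: 4·0+5·4+1·0 = 20 | 6·0+4·5 = 20
A: 4·6+5·8+1·0 = 64 | 6·8+4·4 = 64
gcd(4,5,1,6,4) = 1

Coefficients: [4, 5, 1, 6, 4]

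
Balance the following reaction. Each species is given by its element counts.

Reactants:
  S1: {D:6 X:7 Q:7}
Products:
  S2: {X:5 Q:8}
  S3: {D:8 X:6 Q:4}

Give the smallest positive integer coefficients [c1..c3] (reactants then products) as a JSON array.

D: 4·6 = 24 | 2·0+3·8 = 24
X: 4·7 = 28 | 2·5+3·6 = 28
Q: 4·7 = 28 | 2·8+3·4 = 28
gcd(4,2,3) = 1

Coefficients: [4, 2, 3]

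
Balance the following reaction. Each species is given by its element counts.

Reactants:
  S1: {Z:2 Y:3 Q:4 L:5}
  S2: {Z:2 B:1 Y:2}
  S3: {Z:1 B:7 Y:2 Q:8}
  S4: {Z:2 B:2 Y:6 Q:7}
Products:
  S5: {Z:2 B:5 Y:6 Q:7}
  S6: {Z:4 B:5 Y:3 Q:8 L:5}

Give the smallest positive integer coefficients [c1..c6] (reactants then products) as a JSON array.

Z: 5·2+6·2+6·1+1·2 = 30 | 5·2+5·4 = 30
B: 5·0+6·1+6·7+1·2 = 50 | 5·5+5·5 = 50
Y: 5·3+6·2+6·2+1·6 = 45 | 5·6+5·3 = 45
Q: 5·4+6·0+6·8+1·7 = 75 | 5·7+5·8 = 75
L: 5·5+6·0+6·0+1·0 = 25 | 5·0+5·5 = 25
gcd(5,6,6,1,5,5) = 1

Coefficients: [5, 6, 6, 1, 5, 5]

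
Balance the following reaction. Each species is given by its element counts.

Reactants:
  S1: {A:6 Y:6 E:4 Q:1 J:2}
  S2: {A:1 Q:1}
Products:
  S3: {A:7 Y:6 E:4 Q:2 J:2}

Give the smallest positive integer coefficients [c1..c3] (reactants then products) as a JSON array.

A: 1·6+1·1 = 7 | 1·7 = 7
Y: 1·6+1·0 = 6 | 1·6 = 6
E: 1·4+1·0 = 4 | 1·4 = 4
Q: 1·1+1·1 = 2 | 1·2 = 2
J: 1·2+1·0 = 2 | 1·2 = 2
gcd(1,1,1) = 1

Coefficients: [1, 1, 1]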